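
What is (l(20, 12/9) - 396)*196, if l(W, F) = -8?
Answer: -79184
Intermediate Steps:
(l(20, 12/9) - 396)*196 = (-8 - 396)*196 = -404*196 = -79184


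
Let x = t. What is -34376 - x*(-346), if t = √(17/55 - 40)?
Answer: -34376 + 346*I*√120065/55 ≈ -34376.0 + 2179.8*I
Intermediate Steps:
t = I*√120065/55 (t = √(17*(1/55) - 40) = √(17/55 - 40) = √(-2183/55) = I*√120065/55 ≈ 6.3001*I)
x = I*√120065/55 ≈ 6.3001*I
-34376 - x*(-346) = -34376 - I*√120065/55*(-346) = -34376 - (-346)*I*√120065/55 = -34376 + 346*I*√120065/55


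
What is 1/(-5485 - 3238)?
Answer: -1/8723 ≈ -0.00011464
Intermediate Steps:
1/(-5485 - 3238) = 1/(-8723) = -1/8723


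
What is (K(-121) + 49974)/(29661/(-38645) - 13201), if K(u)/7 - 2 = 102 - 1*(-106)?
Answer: -994026690/255091153 ≈ -3.8968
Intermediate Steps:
K(u) = 1470 (K(u) = 14 + 7*(102 - 1*(-106)) = 14 + 7*(102 + 106) = 14 + 7*208 = 14 + 1456 = 1470)
(K(-121) + 49974)/(29661/(-38645) - 13201) = (1470 + 49974)/(29661/(-38645) - 13201) = 51444/(29661*(-1/38645) - 13201) = 51444/(-29661/38645 - 13201) = 51444/(-510182306/38645) = 51444*(-38645/510182306) = -994026690/255091153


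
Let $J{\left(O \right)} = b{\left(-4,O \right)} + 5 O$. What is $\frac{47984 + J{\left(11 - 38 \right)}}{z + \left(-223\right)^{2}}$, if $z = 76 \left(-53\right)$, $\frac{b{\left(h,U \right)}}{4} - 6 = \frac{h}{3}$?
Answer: $\frac{143603}{137103} \approx 1.0474$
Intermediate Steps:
$b{\left(h,U \right)} = 24 + \frac{4 h}{3}$ ($b{\left(h,U \right)} = 24 + 4 \frac{h}{3} = 24 + \frac{4 h}{3}$)
$J{\left(O \right)} = \frac{56}{3} + 5 O$ ($J{\left(O \right)} = \left(24 + \frac{4}{3} \left(-4\right)\right) + 5 O = \left(24 - \frac{16}{3}\right) + 5 O = \frac{56}{3} + 5 O$)
$z = -4028$
$\frac{47984 + J{\left(11 - 38 \right)}}{z + \left(-223\right)^{2}} = \frac{47984 + \left(\frac{56}{3} + 5 \left(11 - 38\right)\right)}{-4028 + \left(-223\right)^{2}} = \frac{47984 + \left(\frac{56}{3} + 5 \left(-27\right)\right)}{-4028 + 49729} = \frac{47984 + \left(\frac{56}{3} - 135\right)}{45701} = \left(47984 - \frac{349}{3}\right) \frac{1}{45701} = \frac{143603}{3} \cdot \frac{1}{45701} = \frac{143603}{137103}$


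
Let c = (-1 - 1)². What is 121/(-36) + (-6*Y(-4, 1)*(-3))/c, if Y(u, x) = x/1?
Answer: 41/36 ≈ 1.1389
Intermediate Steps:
Y(u, x) = x (Y(u, x) = x*1 = x)
c = 4 (c = (-2)² = 4)
121/(-36) + (-6*Y(-4, 1)*(-3))/c = 121/(-36) + (-6*1*(-3))/4 = 121*(-1/36) - 6*(-3)*(¼) = -121/36 + 18*(¼) = -121/36 + 9/2 = 41/36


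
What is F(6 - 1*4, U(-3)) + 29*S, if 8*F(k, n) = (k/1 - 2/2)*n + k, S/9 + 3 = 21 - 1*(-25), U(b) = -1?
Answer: 89785/8 ≈ 11223.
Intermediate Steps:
S = 387 (S = -27 + 9*(21 - 1*(-25)) = -27 + 9*(21 + 25) = -27 + 9*46 = -27 + 414 = 387)
F(k, n) = k/8 + n*(-1 + k)/8 (F(k, n) = ((k/1 - 2/2)*n + k)/8 = ((k*1 - 2*1/2)*n + k)/8 = ((k - 1)*n + k)/8 = ((-1 + k)*n + k)/8 = (n*(-1 + k) + k)/8 = (k + n*(-1 + k))/8 = k/8 + n*(-1 + k)/8)
F(6 - 1*4, U(-3)) + 29*S = (-1/8*(-1) + (6 - 1*4)/8 + (1/8)*(6 - 1*4)*(-1)) + 29*387 = (1/8 + (6 - 4)/8 + (1/8)*(6 - 4)*(-1)) + 11223 = (1/8 + (1/8)*2 + (1/8)*2*(-1)) + 11223 = (1/8 + 1/4 - 1/4) + 11223 = 1/8 + 11223 = 89785/8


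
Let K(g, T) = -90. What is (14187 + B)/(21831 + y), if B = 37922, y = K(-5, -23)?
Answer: 52109/21741 ≈ 2.3968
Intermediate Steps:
y = -90
(14187 + B)/(21831 + y) = (14187 + 37922)/(21831 - 90) = 52109/21741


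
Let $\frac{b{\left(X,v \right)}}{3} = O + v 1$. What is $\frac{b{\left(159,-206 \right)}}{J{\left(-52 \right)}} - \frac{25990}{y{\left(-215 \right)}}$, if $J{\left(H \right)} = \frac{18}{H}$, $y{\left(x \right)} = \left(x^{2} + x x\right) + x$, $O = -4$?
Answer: $\frac{33568342}{18447} \approx 1819.7$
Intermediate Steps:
$b{\left(X,v \right)} = -12 + 3 v$ ($b{\left(X,v \right)} = 3 \left(-4 + v 1\right) = 3 \left(-4 + v\right) = -12 + 3 v$)
$y{\left(x \right)} = x + 2 x^{2}$ ($y{\left(x \right)} = \left(x^{2} + x^{2}\right) + x = 2 x^{2} + x = x + 2 x^{2}$)
$\frac{b{\left(159,-206 \right)}}{J{\left(-52 \right)}} - \frac{25990}{y{\left(-215 \right)}} = \frac{-12 + 3 \left(-206\right)}{18 \frac{1}{-52}} - \frac{25990}{\left(-215\right) \left(1 + 2 \left(-215\right)\right)} = \frac{-12 - 618}{18 \left(- \frac{1}{52}\right)} - \frac{25990}{\left(-215\right) \left(1 - 430\right)} = - \frac{630}{- \frac{9}{26}} - \frac{25990}{\left(-215\right) \left(-429\right)} = \left(-630\right) \left(- \frac{26}{9}\right) - \frac{25990}{92235} = 1820 - \frac{5198}{18447} = \frac{33568342}{18447}$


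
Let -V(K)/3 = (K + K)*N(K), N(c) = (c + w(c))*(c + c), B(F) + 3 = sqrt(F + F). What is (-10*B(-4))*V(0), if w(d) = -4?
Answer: 0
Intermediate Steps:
B(F) = -3 + sqrt(2)*sqrt(F) (B(F) = -3 + sqrt(F + F) = -3 + sqrt(2*F) = -3 + sqrt(2)*sqrt(F))
N(c) = 2*c*(-4 + c) (N(c) = (c - 4)*(c + c) = (-4 + c)*(2*c) = 2*c*(-4 + c))
V(K) = -12*K**2*(-4 + K) (V(K) = -3*(K + K)*2*K*(-4 + K) = -3*2*K*2*K*(-4 + K) = -12*K**2*(-4 + K))
(-10*B(-4))*V(0) = (-10*(-3 + sqrt(2)*sqrt(-4)))*(12*0**2*(4 - 1*0)) = (-10*(-3 + sqrt(2)*(2*I)))*(12*0*(4 + 0)) = (-10*(-3 + 2*I*sqrt(2)))*(12*0*4) = (30 - 20*I*sqrt(2))*0 = 0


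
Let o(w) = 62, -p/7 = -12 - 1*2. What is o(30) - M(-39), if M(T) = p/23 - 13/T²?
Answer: 155399/2691 ≈ 57.748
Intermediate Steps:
p = 98 (p = -7*(-12 - 1*2) = -7*(-12 - 2) = -7*(-14) = 98)
M(T) = 98/23 - 13/T²
o(30) - M(-39) = 62 - (98/23 - 13/(-39)²) = 62 - (98/23 - 13*1/1521) = 62 - (98/23 - 1/117) = 62 - 1*11443/2691 = 62 - 11443/2691 = 155399/2691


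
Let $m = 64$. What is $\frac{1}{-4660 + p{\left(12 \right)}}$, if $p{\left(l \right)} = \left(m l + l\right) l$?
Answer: $\frac{1}{4700} \approx 0.00021277$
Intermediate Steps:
$p{\left(l \right)} = 65 l^{2}$ ($p{\left(l \right)} = \left(64 l + l\right) l = 65 l l = 65 l^{2}$)
$\frac{1}{-4660 + p{\left(12 \right)}} = \frac{1}{-4660 + 65 \cdot 12^{2}} = \frac{1}{-4660 + 65 \cdot 144} = \frac{1}{-4660 + 9360} = \frac{1}{4700}$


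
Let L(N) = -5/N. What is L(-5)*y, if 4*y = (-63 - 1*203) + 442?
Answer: 44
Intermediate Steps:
y = 44 (y = ((-63 - 1*203) + 442)/4 = ((-63 - 203) + 442)/4 = (-266 + 442)/4 = (1/4)*176 = 44)
L(-5)*y = -5/(-5)*44 = -5*(-1/5)*44 = 1*44 = 44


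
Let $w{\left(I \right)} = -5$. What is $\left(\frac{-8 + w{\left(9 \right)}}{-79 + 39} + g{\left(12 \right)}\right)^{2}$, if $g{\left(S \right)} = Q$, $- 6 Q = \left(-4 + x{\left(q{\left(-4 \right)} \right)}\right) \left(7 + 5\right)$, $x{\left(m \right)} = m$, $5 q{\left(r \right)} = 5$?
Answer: $\frac{64009}{1600} \approx 40.006$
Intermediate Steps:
$q{\left(r \right)} = 1$ ($q{\left(r \right)} = \frac{1}{5} \cdot 5 = 1$)
$Q = 6$ ($Q = - \frac{\left(-4 + 1\right) \left(7 + 5\right)}{6} = - \frac{\left(-3\right) 12}{6} = \left(- \frac{1}{6}\right) \left(-36\right) = 6$)
$g{\left(S \right)} = 6$
$\left(\frac{-8 + w{\left(9 \right)}}{-79 + 39} + g{\left(12 \right)}\right)^{2} = \left(\frac{-8 - 5}{-79 + 39} + 6\right)^{2} = \left(- \frac{13}{-40} + 6\right)^{2} = \left(\left(-13\right) \left(- \frac{1}{40}\right) + 6\right)^{2} = \left(\frac{13}{40} + 6\right)^{2} = \left(\frac{253}{40}\right)^{2} = \frac{64009}{1600}$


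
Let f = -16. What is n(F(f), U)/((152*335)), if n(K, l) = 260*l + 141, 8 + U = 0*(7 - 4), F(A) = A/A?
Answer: -1939/50920 ≈ -0.038079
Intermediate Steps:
F(A) = 1
U = -8 (U = -8 + 0*(7 - 4) = -8 + 0*3 = -8 + 0 = -8)
n(K, l) = 141 + 260*l
n(F(f), U)/((152*335)) = (141 + 260*(-8))/((152*335)) = (141 - 2080)/50920 = -1939*1/50920 = -1939/50920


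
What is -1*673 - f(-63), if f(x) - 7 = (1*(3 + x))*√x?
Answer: -680 + 180*I*√7 ≈ -680.0 + 476.24*I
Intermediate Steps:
f(x) = 7 + √x*(3 + x) (f(x) = 7 + (1*(3 + x))*√x = 7 + (3 + x)*√x = 7 + √x*(3 + x))
-1*673 - f(-63) = -1*673 - (7 + (-63)^(3/2) + 3*√(-63)) = -673 - (7 - 189*I*√7 + 3*(3*I*√7)) = -673 - (7 - 189*I*√7 + 9*I*√7) = -673 - (7 - 180*I*√7) = -673 + (-7 + 180*I*√7) = -680 + 180*I*√7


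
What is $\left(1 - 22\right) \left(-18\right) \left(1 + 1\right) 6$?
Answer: $4536$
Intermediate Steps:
$\left(1 - 22\right) \left(-18\right) \left(1 + 1\right) 6 = \left(-21\right) \left(-18\right) 2 \cdot 6 = 378 \cdot 12 = 4536$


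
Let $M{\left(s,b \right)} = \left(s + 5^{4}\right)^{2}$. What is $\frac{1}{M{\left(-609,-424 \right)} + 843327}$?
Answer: $\frac{1}{843583} \approx 1.1854 \cdot 10^{-6}$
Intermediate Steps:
$M{\left(s,b \right)} = \left(625 + s\right)^{2}$ ($M{\left(s,b \right)} = \left(s + 625\right)^{2} = \left(625 + s\right)^{2}$)
$\frac{1}{M{\left(-609,-424 \right)} + 843327} = \frac{1}{\left(625 - 609\right)^{2} + 843327} = \frac{1}{16^{2} + 843327} = \frac{1}{256 + 843327} = \frac{1}{843583}$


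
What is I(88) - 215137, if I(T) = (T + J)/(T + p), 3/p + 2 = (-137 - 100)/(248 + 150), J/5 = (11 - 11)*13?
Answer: -9649924683/44855 ≈ -2.1514e+5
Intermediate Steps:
J = 0 (J = 5*((11 - 11)*13) = 5*(0*13) = 5*0 = 0)
p = -1194/1033 (p = 3/(-2 + (-137 - 100)/(248 + 150)) = 3/(-2 - 237/398) = 3/(-1033/398) = 3*(-398/1033) = -1194/1033 ≈ -1.1559)
I(T) = T/(-1194/1033 + T) (I(T) = (T + 0)/(T - 1194/1033) = T/(-1194/1033 + T))
I(88) - 215137 = 1033*88/(-1194 + 1033*88) - 215137 = 1033*88/(-1194 + 90904) - 215137 = 1033*88/89710 - 215137 = 1033*88*(1/89710) - 215137 = 45452/44855 - 215137 = -9649924683/44855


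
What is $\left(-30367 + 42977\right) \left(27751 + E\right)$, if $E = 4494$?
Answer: $406609450$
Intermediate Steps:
$\left(-30367 + 42977\right) \left(27751 + E\right) = \left(-30367 + 42977\right) \left(27751 + 4494\right) = 12610 \cdot 32245 = 406609450$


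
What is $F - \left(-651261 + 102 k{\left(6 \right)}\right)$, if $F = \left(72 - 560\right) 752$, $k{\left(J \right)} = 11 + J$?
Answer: $282551$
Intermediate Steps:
$F = -366976$ ($F = \left(-488\right) 752 = -366976$)
$F - \left(-651261 + 102 k{\left(6 \right)}\right) = -366976 + \left(650760 + \left(501 - 102 \left(11 + 6\right)\right)\right) = -366976 + \left(650760 + \left(501 - 1734\right)\right) = -366976 + \left(650760 - 1233\right) = -366976 + 649527 = 282551$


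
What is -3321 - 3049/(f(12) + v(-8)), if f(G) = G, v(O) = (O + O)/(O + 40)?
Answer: -82481/23 ≈ -3586.1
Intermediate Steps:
v(O) = 2*O/(40 + O) (v(O) = (2*O)/(40 + O) = 2*O/(40 + O))
-3321 - 3049/(f(12) + v(-8)) = -3321 - 3049/(12 + 2*(-8)/(40 - 8)) = -3321 - 3049/(12 + 2*(-8)/32) = -3321 - 3049/(12 + 2*(-8)*(1/32)) = -3321 - 3049/(12 - 1/2) = -3321 - 3049/23/2 = -3321 - 3049*2/23 = -3321 - 1*6098/23 = -3321 - 6098/23 = -82481/23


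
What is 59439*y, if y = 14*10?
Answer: 8321460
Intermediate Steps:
y = 140
59439*y = 59439*140 = 8321460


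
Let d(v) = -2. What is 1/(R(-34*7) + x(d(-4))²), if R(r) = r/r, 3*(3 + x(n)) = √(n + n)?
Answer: 387/4346 + 81*I/2173 ≈ 0.089047 + 0.037276*I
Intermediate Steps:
x(n) = -3 + √2*√n/3 (x(n) = -3 + √(n + n)/3 = -3 + √(2*n)/3 = -3 + (√2*√n)/3 = -3 + √2*√n/3)
R(r) = 1
1/(R(-34*7) + x(d(-4))²) = 1/(1 + (-3 + √2*√(-2)/3)²) = 1/(1 + (-3 + √2*(I*√2)/3)²) = 1/(1 + (-3 + 2*I/3)²)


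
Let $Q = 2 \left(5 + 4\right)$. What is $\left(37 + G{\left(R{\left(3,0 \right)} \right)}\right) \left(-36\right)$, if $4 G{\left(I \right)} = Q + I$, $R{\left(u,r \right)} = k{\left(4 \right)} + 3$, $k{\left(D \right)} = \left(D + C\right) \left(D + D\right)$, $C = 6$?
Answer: $-2241$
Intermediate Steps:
$Q = 18$ ($Q = 2 \cdot 9 = 18$)
$k{\left(D \right)} = 2 D \left(6 + D\right)$ ($k{\left(D \right)} = \left(D + 6\right) \left(D + D\right) = \left(6 + D\right) 2 D = 2 D \left(6 + D\right)$)
$R{\left(u,r \right)} = 83$ ($R{\left(u,r \right)} = 2 \cdot 4 \left(6 + 4\right) + 3 = 2 \cdot 4 \cdot 10 + 3 = 80 + 3 = 83$)
$G{\left(I \right)} = \frac{9}{2} + \frac{I}{4}$ ($G{\left(I \right)} = \frac{18 + I}{4} = \frac{9}{2} + \frac{I}{4}$)
$\left(37 + G{\left(R{\left(3,0 \right)} \right)}\right) \left(-36\right) = \left(37 + \left(\frac{9}{2} + \frac{1}{4} \cdot 83\right)\right) \left(-36\right) = \left(37 + \left(\frac{9}{2} + \frac{83}{4}\right)\right) \left(-36\right) = \left(37 + \frac{101}{4}\right) \left(-36\right) = \frac{249}{4} \left(-36\right) = -2241$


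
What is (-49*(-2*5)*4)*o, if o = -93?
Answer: -182280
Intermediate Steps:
(-49*(-2*5)*4)*o = -49*(-2*5)*4*(-93) = -(-490)*4*(-93) = -49*(-40)*(-93) = 1960*(-93) = -182280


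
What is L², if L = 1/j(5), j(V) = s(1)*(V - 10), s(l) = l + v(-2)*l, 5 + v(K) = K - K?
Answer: 1/400 ≈ 0.0025000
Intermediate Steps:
v(K) = -5 (v(K) = -5 + (K - K) = -5 + 0 = -5)
s(l) = -4*l (s(l) = l - 5*l = -4*l)
j(V) = 40 - 4*V (j(V) = (-4*1)*(V - 10) = -4*(-10 + V) = 40 - 4*V)
L = 1/20 (L = 1/(40 - 4*5) = 1/(40 - 20) = 1/20 ≈ 0.050000)
L² = (1/20)² = 1/400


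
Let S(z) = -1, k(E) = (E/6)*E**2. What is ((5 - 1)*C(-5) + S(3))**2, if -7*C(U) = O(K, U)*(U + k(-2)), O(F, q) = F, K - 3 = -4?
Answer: 9409/441 ≈ 21.336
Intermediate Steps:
K = -1 (K = 3 - 4 = -1)
k(E) = E**3/6 (k(E) = (E*(1/6))*E**2 = (E/6)*E**2 = E**3/6)
C(U) = -4/21 + U/7 (C(U) = -(-1)*(U + (1/6)*(-2)**3)/7 = -(-1)*(U + (1/6)*(-8))/7 = -(-1)*(U - 4/3)/7 = -(-1)*(-4/3 + U)/7 = -(4/3 - U)/7 = -4/21 + U/7)
((5 - 1)*C(-5) + S(3))**2 = ((5 - 1)*(-4/21 + (1/7)*(-5)) - 1)**2 = (4*(-4/21 - 5/7) - 1)**2 = (4*(-19/21) - 1)**2 = (-76/21 - 1)**2 = (-97/21)**2 = 9409/441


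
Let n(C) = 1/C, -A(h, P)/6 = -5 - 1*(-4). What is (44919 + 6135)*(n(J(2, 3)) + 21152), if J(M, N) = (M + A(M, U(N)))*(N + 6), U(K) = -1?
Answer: 12958739005/12 ≈ 1.0799e+9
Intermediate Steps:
A(h, P) = 6 (A(h, P) = -6*(-5 - 1*(-4)) = -6*(-5 + 4) = -6*(-1) = 6)
J(M, N) = (6 + M)*(6 + N) (J(M, N) = (M + 6)*(N + 6) = (6 + M)*(6 + N))
(44919 + 6135)*(n(J(2, 3)) + 21152) = (44919 + 6135)*(1/(36 + 6*2 + 6*3 + 2*3) + 21152) = 51054*(1/(36 + 12 + 18 + 6) + 21152) = 51054*(1/72 + 21152) = 51054*(1522945/72) = 12958739005/12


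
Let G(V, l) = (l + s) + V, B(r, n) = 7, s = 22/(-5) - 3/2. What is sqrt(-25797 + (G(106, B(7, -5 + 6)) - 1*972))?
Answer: I*sqrt(2666190)/10 ≈ 163.28*I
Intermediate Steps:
s = -59/10 (s = 22*(-1/5) - 3*1/2 = -22/5 - 3/2 = -59/10 ≈ -5.9000)
G(V, l) = -59/10 + V + l (G(V, l) = (l - 59/10) + V = (-59/10 + l) + V = -59/10 + V + l)
sqrt(-25797 + (G(106, B(7, -5 + 6)) - 1*972)) = sqrt(-25797 + ((-59/10 + 106 + 7) - 1*972)) = sqrt(-25797 + (1071/10 - 972)) = sqrt(-25797 - 8649/10) = sqrt(-266619/10) = I*sqrt(2666190)/10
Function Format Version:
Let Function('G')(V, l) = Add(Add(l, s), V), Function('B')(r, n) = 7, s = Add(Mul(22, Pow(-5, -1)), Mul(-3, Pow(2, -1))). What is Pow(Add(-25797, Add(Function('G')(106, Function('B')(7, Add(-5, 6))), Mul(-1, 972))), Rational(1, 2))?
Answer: Mul(Rational(1, 10), I, Pow(2666190, Rational(1, 2))) ≈ Mul(163.28, I)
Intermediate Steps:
s = Rational(-59, 10) (s = Add(Mul(22, Rational(-1, 5)), Mul(-3, Rational(1, 2))) = Add(Rational(-22, 5), Rational(-3, 2)) = Rational(-59, 10) ≈ -5.9000)
Function('G')(V, l) = Add(Rational(-59, 10), V, l) (Function('G')(V, l) = Add(Add(l, Rational(-59, 10)), V) = Add(Add(Rational(-59, 10), l), V) = Add(Rational(-59, 10), V, l))
Pow(Add(-25797, Add(Function('G')(106, Function('B')(7, Add(-5, 6))), Mul(-1, 972))), Rational(1, 2)) = Pow(Add(-25797, Add(Add(Rational(-59, 10), 106, 7), Mul(-1, 972))), Rational(1, 2)) = Pow(Add(-25797, Add(Rational(1071, 10), -972)), Rational(1, 2)) = Pow(Add(-25797, Rational(-8649, 10)), Rational(1, 2)) = Pow(Rational(-266619, 10), Rational(1, 2)) = Mul(Rational(1, 10), I, Pow(2666190, Rational(1, 2)))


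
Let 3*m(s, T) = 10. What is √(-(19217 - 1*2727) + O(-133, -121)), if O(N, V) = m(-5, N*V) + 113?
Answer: I*√147363/3 ≈ 127.96*I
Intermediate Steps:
m(s, T) = 10/3 (m(s, T) = (⅓)*10 = 10/3)
O(N, V) = 349/3 (O(N, V) = 10/3 + 113 = 349/3)
√(-(19217 - 1*2727) + O(-133, -121)) = √(-(19217 - 1*2727) + 349/3) = √(-(19217 - 2727) + 349/3) = √(-1*16490 + 349/3) = √(-16490 + 349/3) = √(-49121/3) = I*√147363/3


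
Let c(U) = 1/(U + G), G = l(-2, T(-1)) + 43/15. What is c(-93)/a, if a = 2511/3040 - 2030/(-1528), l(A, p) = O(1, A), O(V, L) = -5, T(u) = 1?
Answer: -8709600/1785178427 ≈ -0.0048788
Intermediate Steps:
l(A, p) = -5
a = 1251001/580640 (a = 2511*(1/3040) - 2030*(-1/1528) = 2511/3040 + 1015/764 = 1251001/580640 ≈ 2.1545)
G = -32/15 (G = -5 + 43/15 = -32/15 ≈ -2.1333)
c(U) = 1/(-32/15 + U) (c(U) = 1/(U - 32/15) = 1/(-32/15 + U))
c(-93)/a = (15/(-32 + 15*(-93)))/(1251001/580640) = (15/(-32 - 1395))*(580640/1251001) = (15/(-1427))*(580640/1251001) = (15*(-1/1427))*(580640/1251001) = -15/1427*580640/1251001 = -8709600/1785178427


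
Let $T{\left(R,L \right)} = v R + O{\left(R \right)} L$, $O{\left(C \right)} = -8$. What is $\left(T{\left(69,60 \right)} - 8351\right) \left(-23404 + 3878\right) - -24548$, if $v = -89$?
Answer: $292367820$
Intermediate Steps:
$T{\left(R,L \right)} = - 89 R - 8 L$
$\left(T{\left(69,60 \right)} - 8351\right) \left(-23404 + 3878\right) - -24548 = \left(\left(\left(-89\right) 69 - 480\right) - 8351\right) \left(-23404 + 3878\right) - -24548 = \left(\left(-6141 - 480\right) - 8351\right) \left(-19526\right) + 24548 = \left(-6621 - 8351\right) \left(-19526\right) + 24548 = \left(-14972\right) \left(-19526\right) + 24548 = 292343272 + 24548 = 292367820$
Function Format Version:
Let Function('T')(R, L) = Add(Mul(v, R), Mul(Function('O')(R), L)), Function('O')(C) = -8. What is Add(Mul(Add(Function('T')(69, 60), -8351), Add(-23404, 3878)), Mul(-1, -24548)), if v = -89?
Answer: 292367820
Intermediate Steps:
Function('T')(R, L) = Add(Mul(-89, R), Mul(-8, L))
Add(Mul(Add(Function('T')(69, 60), -8351), Add(-23404, 3878)), Mul(-1, -24548)) = Add(Mul(Add(Add(Mul(-89, 69), Mul(-8, 60)), -8351), Add(-23404, 3878)), Mul(-1, -24548)) = Add(Mul(Add(Add(-6141, -480), -8351), -19526), 24548) = Add(Mul(Add(-6621, -8351), -19526), 24548) = Add(Mul(-14972, -19526), 24548) = Add(292343272, 24548) = 292367820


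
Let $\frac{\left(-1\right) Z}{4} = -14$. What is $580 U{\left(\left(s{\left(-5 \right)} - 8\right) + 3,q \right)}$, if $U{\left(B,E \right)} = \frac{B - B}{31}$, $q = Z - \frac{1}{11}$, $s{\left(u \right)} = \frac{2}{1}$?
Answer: $0$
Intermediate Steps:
$Z = 56$ ($Z = \left(-4\right) \left(-14\right) = 56$)
$s{\left(u \right)} = 2$ ($s{\left(u \right)} = 2 \cdot 1 = 2$)
$q = \frac{615}{11}$ ($q = 56 - \frac{1}{11} = \frac{615}{11} \approx 55.909$)
$U{\left(B,E \right)} = 0$ ($U{\left(B,E \right)} = 0 \cdot \frac{1}{31} = 0$)
$580 U{\left(\left(s{\left(-5 \right)} - 8\right) + 3,q \right)} = 580 \cdot 0 = 0$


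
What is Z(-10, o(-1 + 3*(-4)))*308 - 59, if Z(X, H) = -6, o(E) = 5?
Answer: -1907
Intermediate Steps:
Z(-10, o(-1 + 3*(-4)))*308 - 59 = -6*308 - 59 = -1848 - 59 = -1907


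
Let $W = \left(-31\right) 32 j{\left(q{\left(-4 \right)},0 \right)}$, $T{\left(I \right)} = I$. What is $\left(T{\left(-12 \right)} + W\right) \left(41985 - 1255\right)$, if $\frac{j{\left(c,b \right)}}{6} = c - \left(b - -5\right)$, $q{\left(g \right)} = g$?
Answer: $2181335880$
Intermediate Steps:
$j{\left(c,b \right)} = -30 - 6 b + 6 c$ ($j{\left(c,b \right)} = 6 \left(c - \left(b - -5\right)\right) = 6 \left(c - \left(b + 5\right)\right) = 6 \left(c - \left(5 + b\right)\right) = 6 \left(-5 + c - b\right) = -30 - 6 b + 6 c$)
$W = 53568$ ($W = \left(-31\right) 32 \left(-30 - 0 + 6 \left(-4\right)\right) = - 992 \left(-30 + 0 - 24\right) = \left(-992\right) \left(-54\right) = 53568$)
$\left(T{\left(-12 \right)} + W\right) \left(41985 - 1255\right) = \left(-12 + 53568\right) \left(41985 - 1255\right) = 53556 \cdot 40730 = 2181335880$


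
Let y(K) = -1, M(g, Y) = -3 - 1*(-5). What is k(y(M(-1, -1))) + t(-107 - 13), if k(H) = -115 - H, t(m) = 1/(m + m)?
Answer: -27361/240 ≈ -114.00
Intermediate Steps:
M(g, Y) = 2 (M(g, Y) = -3 + 5 = 2)
t(m) = 1/(2*m)
k(y(M(-1, -1))) + t(-107 - 13) = (-115 - 1*(-1)) + 1/(2*(-107 - 13)) = (-115 + 1) + (1/2)/(-120) = -114 + (1/2)*(-1/120) = -114 - 1/240 = -27361/240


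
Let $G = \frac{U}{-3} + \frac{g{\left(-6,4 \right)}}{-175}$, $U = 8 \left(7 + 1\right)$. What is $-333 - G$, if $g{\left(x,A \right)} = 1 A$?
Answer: $- \frac{163613}{525} \approx -311.64$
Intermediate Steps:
$g{\left(x,A \right)} = A$
$U = 64$ ($U = 8 \cdot 8 = 64$)
$G = - \frac{11212}{525}$ ($G = \frac{64}{-3} + \frac{4}{-175} = 64 \left(- \frac{1}{3}\right) + 4 \left(- \frac{1}{175}\right) = - \frac{64}{3} - \frac{4}{175} = - \frac{11212}{525} \approx -21.356$)
$-333 - G = -333 - - \frac{11212}{525} = -333 + \frac{11212}{525} = - \frac{163613}{525}$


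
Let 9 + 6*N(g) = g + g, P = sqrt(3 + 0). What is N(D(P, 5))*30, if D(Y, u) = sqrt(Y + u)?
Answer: -45 + 10*sqrt(5 + sqrt(3)) ≈ -19.054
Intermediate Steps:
P = sqrt(3) ≈ 1.7320
N(g) = -3/2 + g/3 (N(g) = -3/2 + (g + g)/6 = -3/2 + (2*g)/6 = -3/2 + g/3)
N(D(P, 5))*30 = (-3/2 + sqrt(sqrt(3) + 5)/3)*30 = (-3/2 + sqrt(5 + sqrt(3))/3)*30 = -45 + 10*sqrt(5 + sqrt(3))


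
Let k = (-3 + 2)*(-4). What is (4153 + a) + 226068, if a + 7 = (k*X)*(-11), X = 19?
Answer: 229378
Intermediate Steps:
k = 4 (k = -1*(-4) = 4)
a = -843 (a = -7 + (4*19)*(-11) = -7 + 76*(-11) = -7 - 836 = -843)
(4153 + a) + 226068 = (4153 - 843) + 226068 = 3310 + 226068 = 229378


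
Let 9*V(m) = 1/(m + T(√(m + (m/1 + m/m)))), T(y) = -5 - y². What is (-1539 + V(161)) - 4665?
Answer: -9324613/1503 ≈ -6204.0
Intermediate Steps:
V(m) = 1/(9*(-6 - m)) (V(m) = 1/(9*(m + (-5 - (√(m + (m/1 + m/m)))²))) = 1/(9*(m + (-5 - (√(m + (m*1 + 1)))²))) = 1/(9*(m + (-5 - (√(m + (m + 1)))²))) = 1/(9*(m + (-5 - (√(m + (1 + m)))²))) = 1/(9*(m + (-5 - (√(1 + 2*m))²))) = 1/(9*(m + (-5 - (1 + 2*m)))) = 1/(9*(m + (-5 + (-1 - 2*m)))) = 1/(9*(m + (-6 - 2*m))) = 1/(9*(-6 - m)))
(-1539 + V(161)) - 4665 = (-1539 - 1/(54 + 9*161)) - 4665 = (-1539 - 1/(54 + 1449)) - 4665 = (-1539 - 1/1503) - 4665 = -2313118/1503 - 4665 = -9324613/1503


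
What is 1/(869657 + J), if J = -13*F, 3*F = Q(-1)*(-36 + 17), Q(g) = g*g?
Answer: 3/2609218 ≈ 1.1498e-6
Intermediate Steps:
Q(g) = g**2
F = -19/3 (F = ((-1)**2*(-36 + 17))/3 = (1*(-19))/3 = (1/3)*(-19) = -19/3 ≈ -6.3333)
J = 247/3 (J = -13*(-19/3) = 247/3 ≈ 82.333)
1/(869657 + J) = 1/(869657 + 247/3) = 1/(2609218/3) = 3/2609218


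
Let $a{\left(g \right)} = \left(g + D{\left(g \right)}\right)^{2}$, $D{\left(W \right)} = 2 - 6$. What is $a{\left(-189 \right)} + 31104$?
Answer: $68353$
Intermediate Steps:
$D{\left(W \right)} = -4$ ($D{\left(W \right)} = 2 - 6 = -4$)
$a{\left(g \right)} = \left(-4 + g\right)^{2}$ ($a{\left(g \right)} = \left(g - 4\right)^{2} = \left(-4 + g\right)^{2}$)
$a{\left(-189 \right)} + 31104 = \left(-4 - 189\right)^{2} + 31104 = \left(-193\right)^{2} + 31104 = 37249 + 31104 = 68353$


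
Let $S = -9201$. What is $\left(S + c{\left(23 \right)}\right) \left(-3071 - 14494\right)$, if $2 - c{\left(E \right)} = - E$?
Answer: $161176440$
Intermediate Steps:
$c{\left(E \right)} = 2 + E$ ($c{\left(E \right)} = 2 - - E = 2 + E$)
$\left(S + c{\left(23 \right)}\right) \left(-3071 - 14494\right) = \left(-9201 + \left(2 + 23\right)\right) \left(-3071 - 14494\right) = \left(-9201 + 25\right) \left(-17565\right) = \left(-9176\right) \left(-17565\right) = 161176440$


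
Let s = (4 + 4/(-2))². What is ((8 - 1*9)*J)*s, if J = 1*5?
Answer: -20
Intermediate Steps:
J = 5
s = 4 (s = (4 + 4*(-½))² = (4 - 2)² = 2² = 4)
((8 - 1*9)*J)*s = ((8 - 1*9)*5)*4 = ((8 - 9)*5)*4 = -1*5*4 = -5*4 = -20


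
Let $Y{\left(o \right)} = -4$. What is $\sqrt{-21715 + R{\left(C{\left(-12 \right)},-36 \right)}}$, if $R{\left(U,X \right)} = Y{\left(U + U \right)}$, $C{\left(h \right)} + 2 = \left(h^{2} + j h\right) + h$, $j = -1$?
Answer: $i \sqrt{21719} \approx 147.37 i$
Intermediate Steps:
$C{\left(h \right)} = -2 + h^{2}$ ($C{\left(h \right)} = -2 + \left(\left(h^{2} - h\right) + h\right) = -2 + h^{2}$)
$R{\left(U,X \right)} = -4$
$\sqrt{-21715 + R{\left(C{\left(-12 \right)},-36 \right)}} = \sqrt{-21715 - 4} = \sqrt{-21719} = i \sqrt{21719}$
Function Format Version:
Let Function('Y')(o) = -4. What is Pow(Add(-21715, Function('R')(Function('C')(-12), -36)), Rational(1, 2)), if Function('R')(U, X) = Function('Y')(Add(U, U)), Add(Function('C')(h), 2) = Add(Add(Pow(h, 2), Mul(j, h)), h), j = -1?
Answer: Mul(I, Pow(21719, Rational(1, 2))) ≈ Mul(147.37, I)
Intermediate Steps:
Function('C')(h) = Add(-2, Pow(h, 2)) (Function('C')(h) = Add(-2, Add(Add(Pow(h, 2), Mul(-1, h)), h)) = Add(-2, Pow(h, 2)))
Function('R')(U, X) = -4
Pow(Add(-21715, Function('R')(Function('C')(-12), -36)), Rational(1, 2)) = Pow(Add(-21715, -4), Rational(1, 2)) = Pow(-21719, Rational(1, 2)) = Mul(I, Pow(21719, Rational(1, 2)))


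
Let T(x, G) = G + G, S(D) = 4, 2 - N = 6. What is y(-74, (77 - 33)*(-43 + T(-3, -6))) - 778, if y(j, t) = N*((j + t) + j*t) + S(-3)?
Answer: -707118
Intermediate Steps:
N = -4 (N = 2 - 1*6 = 2 - 6 = -4)
T(x, G) = 2*G
y(j, t) = 4 - 4*j - 4*t - 4*j*t (y(j, t) = -4*((j + t) + j*t) + 4 = -4*(j + t + j*t) + 4 = (-4*j - 4*t - 4*j*t) + 4 = 4 - 4*j - 4*t - 4*j*t)
y(-74, (77 - 33)*(-43 + T(-3, -6))) - 778 = (4 - 4*(-74) - 4*(77 - 33)*(-43 + 2*(-6)) - 4*(-74)*(77 - 33)*(-43 + 2*(-6))) - 778 = (4 + 296 - 176*(-43 - 12) - 4*(-74)*44*(-43 - 12)) - 778 = (4 + 296 - 176*(-55) - 4*(-74)*44*(-55)) - 778 = (4 + 296 - 4*(-2420) - 4*(-74)*(-2420)) - 778 = (4 + 296 + 9680 - 716320) - 778 = -706340 - 778 = -707118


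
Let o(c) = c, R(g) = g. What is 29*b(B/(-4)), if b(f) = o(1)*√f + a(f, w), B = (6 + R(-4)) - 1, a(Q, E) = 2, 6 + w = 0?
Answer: 58 + 29*I/2 ≈ 58.0 + 14.5*I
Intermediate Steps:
w = -6 (w = -6 + 0 = -6)
B = 1 (B = (6 - 4) - 1 = 2 - 1 = 1)
b(f) = 2 + √f (b(f) = 1*√f + 2 = √f + 2 = 2 + √f)
29*b(B/(-4)) = 29*(2 + √(1/(-4))) = 29*(2 + √(1*(-¼))) = 29*(2 + √(-¼)) = 29*(2 + I/2) = 58 + 29*I/2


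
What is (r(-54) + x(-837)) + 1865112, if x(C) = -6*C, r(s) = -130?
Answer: 1870004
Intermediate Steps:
(r(-54) + x(-837)) + 1865112 = (-130 - 6*(-837)) + 1865112 = (-130 + 5022) + 1865112 = 4892 + 1865112 = 1870004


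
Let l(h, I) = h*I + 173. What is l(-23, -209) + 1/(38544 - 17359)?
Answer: 105501301/21185 ≈ 4980.0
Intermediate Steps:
l(h, I) = 173 + I*h (l(h, I) = I*h + 173 = 173 + I*h)
l(-23, -209) + 1/(38544 - 17359) = (173 - 209*(-23)) + 1/(38544 - 17359) = (173 + 4807) + 1/21185 = 4980 + 1/21185 = 105501301/21185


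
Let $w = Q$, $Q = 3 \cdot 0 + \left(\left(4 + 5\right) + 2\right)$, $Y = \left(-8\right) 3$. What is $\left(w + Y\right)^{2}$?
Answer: $169$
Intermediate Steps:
$Y = -24$
$Q = 11$ ($Q = 0 + \left(9 + 2\right) = 0 + 11 = 11$)
$w = 11$
$\left(w + Y\right)^{2} = \left(11 - 24\right)^{2} = \left(-13\right)^{2} = 169$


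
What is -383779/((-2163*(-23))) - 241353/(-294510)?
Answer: -33673227631/4883859330 ≈ -6.8948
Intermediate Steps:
-383779/((-2163*(-23))) - 241353/(-294510) = -383779/49749 - 241353*(-1/294510) = -383779*1/49749 + 80451/98170 = -383779/49749 + 80451/98170 = -33673227631/4883859330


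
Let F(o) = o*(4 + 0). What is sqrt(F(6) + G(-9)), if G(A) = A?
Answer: sqrt(15) ≈ 3.8730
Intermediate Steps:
F(o) = 4*o (F(o) = o*4 = 4*o)
sqrt(F(6) + G(-9)) = sqrt(4*6 - 9) = sqrt(24 - 9) = sqrt(15)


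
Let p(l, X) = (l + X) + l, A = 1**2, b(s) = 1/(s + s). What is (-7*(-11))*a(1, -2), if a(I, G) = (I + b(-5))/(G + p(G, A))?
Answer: -693/50 ≈ -13.860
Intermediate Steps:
b(s) = 1/(2*s)
A = 1
p(l, X) = X + 2*l (p(l, X) = (X + l) + l = X + 2*l)
a(I, G) = (-1/10 + I)/(1 + 3*G) (a(I, G) = (I + (1/2)/(-5))/(G + (1 + 2*G)) = (I + (1/2)*(-1/5))/(1 + 3*G) = (I - 1/10)/(1 + 3*G) = (-1/10 + I)/(1 + 3*G))
(-7*(-11))*a(1, -2) = (-7*(-11))*((-1 + 10*1)/(10*(1 + 3*(-2)))) = 77*((-1 + 10)/(10*(1 - 6))) = 77*((1/10)*9/(-5)) = 77*((1/10)*(-1/5)*9) = 77*(-9/50) = -693/50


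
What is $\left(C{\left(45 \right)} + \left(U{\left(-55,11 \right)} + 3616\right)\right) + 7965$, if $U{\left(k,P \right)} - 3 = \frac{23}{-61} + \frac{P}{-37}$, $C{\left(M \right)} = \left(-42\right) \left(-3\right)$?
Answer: $\frac{26427948}{2257} \approx 11709.0$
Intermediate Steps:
$C{\left(M \right)} = 126$
$U{\left(k,P \right)} = \frac{160}{61} - \frac{P}{37}$ ($U{\left(k,P \right)} = 3 + \left(\frac{23}{-61} + \frac{P}{-37}\right) = 3 + \left(23 \left(- \frac{1}{61}\right) + P \left(- \frac{1}{37}\right)\right) = 3 - \left(\frac{23}{61} + \frac{P}{37}\right) = \frac{160}{61} - \frac{P}{37}$)
$\left(C{\left(45 \right)} + \left(U{\left(-55,11 \right)} + 3616\right)\right) + 7965 = \left(126 + \left(\left(\frac{160}{61} - \frac{11}{37}\right) + 3616\right)\right) + 7965 = \left(126 + \left(\frac{5249}{2257} + 3616\right)\right) + 7965 = \left(126 + \frac{8166561}{2257}\right) + 7965 = \frac{8450943}{2257} + 7965 = \frac{26427948}{2257}$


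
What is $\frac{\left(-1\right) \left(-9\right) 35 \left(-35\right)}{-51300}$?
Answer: $\frac{49}{228} \approx 0.21491$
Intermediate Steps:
$\frac{\left(-1\right) \left(-9\right) 35 \left(-35\right)}{-51300} = - \left(-315\right) \left(-35\right) \left(- \frac{1}{51300}\right) = \left(-1\right) 11025 \left(- \frac{1}{51300}\right) = \left(-11025\right) \left(- \frac{1}{51300}\right) = \frac{49}{228}$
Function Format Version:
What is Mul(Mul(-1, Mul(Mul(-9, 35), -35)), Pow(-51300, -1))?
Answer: Rational(49, 228) ≈ 0.21491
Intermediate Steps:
Mul(Mul(-1, Mul(Mul(-9, 35), -35)), Pow(-51300, -1)) = Mul(Mul(-1, Mul(-315, -35)), Rational(-1, 51300)) = Mul(Mul(-1, 11025), Rational(-1, 51300)) = Mul(-11025, Rational(-1, 51300)) = Rational(49, 228)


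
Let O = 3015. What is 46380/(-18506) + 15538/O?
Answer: 73855264/27897795 ≈ 2.6474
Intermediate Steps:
46380/(-18506) + 15538/O = 46380/(-18506) + 15538/3015 = 46380*(-1/18506) + 15538*(1/3015) = -23190/9253 + 15538/3015 = 73855264/27897795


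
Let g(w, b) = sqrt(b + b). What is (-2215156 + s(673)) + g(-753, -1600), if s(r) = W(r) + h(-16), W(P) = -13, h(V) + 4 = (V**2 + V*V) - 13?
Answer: -2214674 + 40*I*sqrt(2) ≈ -2.2147e+6 + 56.569*I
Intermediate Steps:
h(V) = -17 + 2*V**2 (h(V) = -4 + ((V**2 + V*V) - 13) = -4 + ((V**2 + V**2) - 13) = -4 + (2*V**2 - 13) = -4 + (-13 + 2*V**2) = -17 + 2*V**2)
g(w, b) = sqrt(2)*sqrt(b) (g(w, b) = sqrt(2*b) = sqrt(2)*sqrt(b))
s(r) = 482 (s(r) = -13 + (-17 + 2*(-16)**2) = -13 + (-17 + 2*256) = -13 + (-17 + 512) = -13 + 495 = 482)
(-2215156 + s(673)) + g(-753, -1600) = (-2215156 + 482) + sqrt(2)*sqrt(-1600) = -2214674 + sqrt(2)*(40*I) = -2214674 + 40*I*sqrt(2)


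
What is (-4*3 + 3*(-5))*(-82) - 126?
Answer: 2088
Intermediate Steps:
(-4*3 + 3*(-5))*(-82) - 126 = (-12 - 15)*(-82) - 126 = -27*(-82) - 126 = 2214 - 126 = 2088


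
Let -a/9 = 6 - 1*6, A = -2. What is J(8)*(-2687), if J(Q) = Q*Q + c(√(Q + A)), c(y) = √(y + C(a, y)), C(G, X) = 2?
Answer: -171968 - 2687*√(2 + √6) ≈ -1.7764e+5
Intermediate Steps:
a = 0 (a = -9*(6 - 1*6) = -9*(6 - 6) = -9*0 = 0)
c(y) = √(2 + y) (c(y) = √(y + 2) = √(2 + y))
J(Q) = Q² + √(2 + √(-2 + Q)) (J(Q) = Q*Q + √(2 + √(Q - 2)) = Q² + √(2 + √(-2 + Q)))
J(8)*(-2687) = (8² + √(2 + √(-2 + 8)))*(-2687) = (64 + √(2 + √6))*(-2687) = -171968 - 2687*√(2 + √6)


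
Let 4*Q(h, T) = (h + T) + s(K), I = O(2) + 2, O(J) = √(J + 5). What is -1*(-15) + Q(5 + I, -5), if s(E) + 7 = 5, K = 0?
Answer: 15 + √7/4 ≈ 15.661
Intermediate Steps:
s(E) = -2 (s(E) = -7 + 5 = -2)
O(J) = √(5 + J)
I = 2 + √7 (I = √(5 + 2) + 2 = √7 + 2 = 2 + √7 ≈ 4.6458)
Q(h, T) = -½ + T/4 + h/4 (Q(h, T) = ((h + T) - 2)/4 = ((T + h) - 2)/4 = (-2 + T + h)/4 = -½ + T/4 + h/4)
-1*(-15) + Q(5 + I, -5) = -1*(-15) + (-½ + (¼)*(-5) + (5 + (2 + √7))/4) = 15 + (-½ - 5/4 + (7 + √7)/4) = 15 + (-½ - 5/4 + (7/4 + √7/4)) = 15 + √7/4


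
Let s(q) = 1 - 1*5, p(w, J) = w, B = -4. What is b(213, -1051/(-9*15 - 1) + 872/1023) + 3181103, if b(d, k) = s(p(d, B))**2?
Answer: 3181119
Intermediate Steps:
s(q) = -4 (s(q) = 1 - 5 = -4)
b(d, k) = 16 (b(d, k) = (-4)**2 = 16)
b(213, -1051/(-9*15 - 1) + 872/1023) + 3181103 = 16 + 3181103 = 3181119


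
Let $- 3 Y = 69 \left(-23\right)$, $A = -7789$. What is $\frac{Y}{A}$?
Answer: $- \frac{529}{7789} \approx -0.067916$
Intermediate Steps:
$Y = 529$ ($Y = - \frac{69 \left(-23\right)}{3} = \left(- \frac{1}{3}\right) \left(-1587\right) = 529$)
$\frac{Y}{A} = \frac{529}{-7789} = 529 \left(- \frac{1}{7789}\right) = - \frac{529}{7789}$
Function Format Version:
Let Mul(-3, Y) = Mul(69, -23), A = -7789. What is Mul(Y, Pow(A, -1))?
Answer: Rational(-529, 7789) ≈ -0.067916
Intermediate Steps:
Y = 529 (Y = Mul(Rational(-1, 3), Mul(69, -23)) = Mul(Rational(-1, 3), -1587) = 529)
Mul(Y, Pow(A, -1)) = Mul(529, Pow(-7789, -1)) = Mul(529, Rational(-1, 7789)) = Rational(-529, 7789)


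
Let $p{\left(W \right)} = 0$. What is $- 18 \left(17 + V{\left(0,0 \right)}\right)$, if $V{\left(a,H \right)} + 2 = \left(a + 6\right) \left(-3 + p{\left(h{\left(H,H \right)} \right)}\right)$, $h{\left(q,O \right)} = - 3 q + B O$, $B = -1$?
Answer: $54$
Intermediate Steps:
$h{\left(q,O \right)} = - O - 3 q$ ($h{\left(q,O \right)} = - 3 q - O = - O - 3 q$)
$V{\left(a,H \right)} = -20 - 3 a$ ($V{\left(a,H \right)} = -2 + \left(a + 6\right) \left(-3 + 0\right) = -2 + \left(6 + a\right) \left(-3\right) = -2 - \left(18 + 3 a\right) = -20 - 3 a$)
$- 18 \left(17 + V{\left(0,0 \right)}\right) = - 18 \left(17 - 20\right) = \left(-18\right) \left(-3\right) = 54$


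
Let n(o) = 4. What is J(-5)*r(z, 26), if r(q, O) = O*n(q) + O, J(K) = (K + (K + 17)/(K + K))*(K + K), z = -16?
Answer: 8060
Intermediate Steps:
J(K) = 2*K*(K + (17 + K)/(2*K)) (J(K) = (K + (17 + K)/((2*K)))*(2*K) = (K + (17 + K)*(1/(2*K)))*(2*K) = (K + (17 + K)/(2*K))*(2*K) = 2*K*(K + (17 + K)/(2*K)))
r(q, O) = 5*O (r(q, O) = O*4 + O = 4*O + O = 5*O)
J(-5)*r(z, 26) = (17 - 5 + 2*(-5)²)*(5*26) = (17 - 5 + 2*25)*130 = (17 - 5 + 50)*130 = 62*130 = 8060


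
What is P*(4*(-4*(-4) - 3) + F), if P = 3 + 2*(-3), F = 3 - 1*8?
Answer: -141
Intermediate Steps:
F = -5 (F = 3 - 8 = -5)
P = -3 (P = 3 - 6 = -3)
P*(4*(-4*(-4) - 3) + F) = -3*(4*(-4*(-4) - 3) - 5) = -3*(4*(16 - 3) - 5) = -3*(4*13 - 5) = -3*(52 - 5) = -3*47 = -141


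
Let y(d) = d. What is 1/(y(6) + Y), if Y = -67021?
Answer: -1/67015 ≈ -1.4922e-5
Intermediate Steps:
1/(y(6) + Y) = 1/(6 - 67021) = 1/(-67015) = -1/67015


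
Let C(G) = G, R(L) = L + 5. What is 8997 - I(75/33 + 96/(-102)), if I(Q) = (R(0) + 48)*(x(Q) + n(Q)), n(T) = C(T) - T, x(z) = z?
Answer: 1669242/187 ≈ 8926.4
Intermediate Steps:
R(L) = 5 + L
n(T) = 0 (n(T) = T - T = 0)
I(Q) = 53*Q (I(Q) = ((5 + 0) + 48)*(Q + 0) = (5 + 48)*Q = 53*Q)
8997 - I(75/33 + 96/(-102)) = 8997 - 53*(75/33 + 96/(-102)) = 8997 - 53*(75*(1/33) + 96*(-1/102)) = 8997 - 53*(25/11 - 16/17) = 8997 - 53*249/187 = 8997 - 1*13197/187 = 8997 - 13197/187 = 1669242/187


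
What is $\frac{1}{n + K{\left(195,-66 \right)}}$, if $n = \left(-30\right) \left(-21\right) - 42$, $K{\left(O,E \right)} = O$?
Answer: $\frac{1}{783} \approx 0.0012771$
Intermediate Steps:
$n = 588$ ($n = 630 - 42 = 588$)
$\frac{1}{n + K{\left(195,-66 \right)}} = \frac{1}{588 + 195} = \frac{1}{783}$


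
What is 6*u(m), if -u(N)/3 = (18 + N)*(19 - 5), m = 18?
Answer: -9072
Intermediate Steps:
u(N) = -756 - 42*N (u(N) = -3*(18 + N)*(19 - 5) = -3*(18 + N)*14 = -3*(252 + 14*N) = -756 - 42*N)
6*u(m) = 6*(-756 - 42*18) = 6*(-756 - 756) = 6*(-1512) = -9072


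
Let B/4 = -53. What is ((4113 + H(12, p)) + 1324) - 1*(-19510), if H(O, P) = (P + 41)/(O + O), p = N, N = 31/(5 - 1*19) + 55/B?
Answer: 888569525/35616 ≈ 24949.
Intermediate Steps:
B = -212 (B = 4*(-53) = -212)
N = -3671/1484 (N = 31/(5 - 1*19) + 55/(-212) = 31/(5 - 19) + 55*(-1/212) = 31/(-14) - 55/212 = 31*(-1/14) - 55/212 = -31/14 - 55/212 = -3671/1484 ≈ -2.4737)
p = -3671/1484 ≈ -2.4737
H(O, P) = (41 + P)/(2*O) (H(O, P) = (41 + P)/((2*O)) = (41 + P)*(1/(2*O)) = (41 + P)/(2*O))
((4113 + H(12, p)) + 1324) - 1*(-19510) = ((4113 + (½)*(41 - 3671/1484)/12) + 1324) - 1*(-19510) = ((4113 + (½)*(1/12)*(57173/1484)) + 1324) + 19510 = ((4113 + 57173/35616) + 1324) + 19510 = (146545781/35616 + 1324) + 19510 = 193701365/35616 + 19510 = 888569525/35616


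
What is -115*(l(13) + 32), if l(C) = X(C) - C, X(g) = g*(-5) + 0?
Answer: 5290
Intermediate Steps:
X(g) = -5*g (X(g) = -5*g + 0 = -5*g)
l(C) = -6*C (l(C) = -5*C - C = -6*C)
-115*(l(13) + 32) = -115*(-6*13 + 32) = -115*(-78 + 32) = -115*(-46) = 5290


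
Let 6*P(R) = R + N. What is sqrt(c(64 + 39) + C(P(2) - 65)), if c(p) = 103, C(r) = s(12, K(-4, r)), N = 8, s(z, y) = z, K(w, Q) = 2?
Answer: sqrt(115) ≈ 10.724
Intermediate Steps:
P(R) = 4/3 + R/6 (P(R) = (R + 8)/6 = (8 + R)/6 = 4/3 + R/6)
C(r) = 12
sqrt(c(64 + 39) + C(P(2) - 65)) = sqrt(103 + 12) = sqrt(115)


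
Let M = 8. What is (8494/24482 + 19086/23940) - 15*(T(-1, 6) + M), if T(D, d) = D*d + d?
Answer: -5805106649/48841590 ≈ -118.86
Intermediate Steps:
T(D, d) = d + D*d
(8494/24482 + 19086/23940) - 15*(T(-1, 6) + M) = (8494/24482 + 19086/23940) - 15*(6*(1 - 1) + 8) = (8494*(1/24482) + 19086*(1/23940)) - 15*(6*0 + 8) = (4247/12241 + 3181/3990) - 15*(0 + 8) = 55884151/48841590 - 15*8 = 55884151/48841590 - 120 = -5805106649/48841590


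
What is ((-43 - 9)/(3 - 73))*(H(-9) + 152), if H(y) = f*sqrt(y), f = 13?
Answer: 3952/35 + 1014*I/35 ≈ 112.91 + 28.971*I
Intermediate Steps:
H(y) = 13*sqrt(y)
((-43 - 9)/(3 - 73))*(H(-9) + 152) = ((-43 - 9)/(3 - 73))*(13*sqrt(-9) + 152) = (-52/(-70))*(13*(3*I) + 152) = (-52*(-1/70))*(39*I + 152) = 26*(152 + 39*I)/35 = 3952/35 + 1014*I/35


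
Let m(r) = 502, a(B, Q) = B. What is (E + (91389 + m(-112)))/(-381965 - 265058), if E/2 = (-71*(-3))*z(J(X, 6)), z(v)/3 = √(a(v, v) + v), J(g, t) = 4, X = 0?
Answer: -91891/647023 - 36*√2/9113 ≈ -0.14761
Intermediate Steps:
z(v) = 3*√2*√v (z(v) = 3*√(v + v) = 3*√(2*v) = 3*(√2*√v) = 3*√2*√v)
E = 2556*√2 (E = 2*((-71*(-3))*(3*√2*√4)) = 2*(213*(3*√2*2)) = 2*(213*(6*√2)) = 2*(1278*√2) = 2556*√2 ≈ 3614.7)
(E + (91389 + m(-112)))/(-381965 - 265058) = (2556*√2 + (91389 + 502))/(-381965 - 265058) = (2556*√2 + 91891)/(-647023) = (91891 + 2556*√2)*(-1/647023) = -91891/647023 - 36*√2/9113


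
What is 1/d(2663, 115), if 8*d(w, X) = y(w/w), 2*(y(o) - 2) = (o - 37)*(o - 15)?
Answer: 4/127 ≈ 0.031496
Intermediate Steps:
y(o) = 2 + (-37 + o)*(-15 + o)/2 (y(o) = 2 + ((o - 37)*(o - 15))/2 = 2 + ((-37 + o)*(-15 + o))/2 = 2 + (-37 + o)*(-15 + o)/2)
d(w, X) = 127/4 (d(w, X) = (559/2 + (w/w)²/2 - 26*w/w)/8 = (559/2 + (½)*1² - 26*1)/8 = (559/2 + (½)*1 - 26)/8 = (559/2 + ½ - 26)/8 = (⅛)*254 = 127/4)
1/d(2663, 115) = 1/(127/4) = 4/127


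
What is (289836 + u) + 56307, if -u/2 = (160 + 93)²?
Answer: 218125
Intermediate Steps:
u = -128018 (u = -2*(160 + 93)² = -2*253² = -2*64009 = -128018)
(289836 + u) + 56307 = (289836 - 128018) + 56307 = 161818 + 56307 = 218125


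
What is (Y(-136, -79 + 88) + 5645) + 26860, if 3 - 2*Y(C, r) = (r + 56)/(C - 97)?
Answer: 7574047/233 ≈ 32507.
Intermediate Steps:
Y(C, r) = 3/2 - (56 + r)/(2*(-97 + C)) (Y(C, r) = 3/2 - (r + 56)/(2*(C - 97)) = 3/2 - (56 + r)/(2*(-97 + C)))
(Y(-136, -79 + 88) + 5645) + 26860 = ((-347 - (-79 + 88) + 3*(-136))/(2*(-97 - 136)) + 5645) + 26860 = ((½)*(-347 - 1*9 - 408)/(-233) + 5645) + 26860 = ((½)*(-1/233)*(-347 - 9 - 408) + 5645) + 26860 = ((½)*(-1/233)*(-764) + 5645) + 26860 = (382/233 + 5645) + 26860 = 1315667/233 + 26860 = 7574047/233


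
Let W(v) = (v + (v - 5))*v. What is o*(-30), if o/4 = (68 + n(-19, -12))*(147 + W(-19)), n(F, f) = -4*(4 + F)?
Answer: -14807040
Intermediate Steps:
n(F, f) = -16 - 4*F
W(v) = v*(-5 + 2*v) (W(v) = (v + (-5 + v))*v = (-5 + 2*v)*v = v*(-5 + 2*v))
o = 493568 (o = 4*((68 + (-16 - 4*(-19)))*(147 - 19*(-5 + 2*(-19)))) = 4*((68 + (-16 + 76))*(147 - 19*(-5 - 38))) = 4*((68 + 60)*(147 - 19*(-43))) = 4*(128*(147 + 817)) = 4*(128*964) = 4*123392 = 493568)
o*(-30) = 493568*(-30) = -14807040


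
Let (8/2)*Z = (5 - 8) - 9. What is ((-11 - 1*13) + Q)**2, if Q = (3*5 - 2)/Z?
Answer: 7225/9 ≈ 802.78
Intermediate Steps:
Z = -3 (Z = ((5 - 8) - 9)/4 = (-3 - 9)/4 = (1/4)*(-12) = -3)
Q = -13/3 (Q = (3*5 - 2)/(-3) = (15 - 2)*(-1/3) = 13*(-1/3) = -13/3 ≈ -4.3333)
((-11 - 1*13) + Q)**2 = ((-11 - 1*13) - 13/3)**2 = ((-11 - 13) - 13/3)**2 = (-24 - 13/3)**2 = (-85/3)**2 = 7225/9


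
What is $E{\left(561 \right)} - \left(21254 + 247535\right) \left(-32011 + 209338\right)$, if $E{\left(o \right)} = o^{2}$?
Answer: $-47663232282$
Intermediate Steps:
$E{\left(561 \right)} - \left(21254 + 247535\right) \left(-32011 + 209338\right) = 561^{2} - \left(21254 + 247535\right) \left(-32011 + 209338\right) = 314721 - 268789 \cdot 177327 = 314721 - 47663547003 = -47663232282$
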